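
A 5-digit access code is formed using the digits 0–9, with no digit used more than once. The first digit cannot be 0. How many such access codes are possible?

27216

The first digit has 10−1 = 9 choices (anything except 0).
The remaining 4 digits are filled from the other 9 symbols without repetition: 9 × 8 × 7 × 6 = 3024.
Total: 9 × 3024 = 27216.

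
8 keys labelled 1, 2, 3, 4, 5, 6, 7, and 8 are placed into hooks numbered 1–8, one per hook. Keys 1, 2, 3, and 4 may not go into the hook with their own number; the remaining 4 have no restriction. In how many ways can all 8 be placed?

Let Aᵢ (for 1 ≤ i ≤ 4) be the placements that put key i in its forbidden hook. Any j of these fix j positions, leaving (8−j)! ways to fill the rest, and there are C(4,j) ways to pick which j.
By inclusion–exclusion, the number of valid placements is Σ_{j=0}^{4} (−1)^j C(4,j)·(8−j)!.
Computing: 40320 − 20160 + 4320 − 480 + 24 = 24024.

24024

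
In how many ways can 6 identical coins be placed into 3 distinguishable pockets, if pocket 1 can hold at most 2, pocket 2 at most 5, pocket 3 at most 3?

11

Ignoring the caps, the number of non-negative solutions to x_1+…+x_3 = 6 is C(8,2) = 28.
Subtract solutions that violate a single cap (substitute x_i' = x_i − (cap_i+1)): x_1 ≥ 3 gives C(5,2) = 10; x_2 ≥ 6 gives C(2,2) = 1; x_3 ≥ 4 gives C(4,2) = 6. Together 17.
No two caps can be exceeded simultaneously, so the pair terms are all 0.
By inclusion–exclusion the count is 28 − 17 + 0 = 11.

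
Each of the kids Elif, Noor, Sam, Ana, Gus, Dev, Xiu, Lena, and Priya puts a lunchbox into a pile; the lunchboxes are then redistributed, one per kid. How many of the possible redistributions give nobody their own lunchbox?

Count assignments avoiding every fixed point. For any j of the 9 kids fixed to their own lunchbox, the other 9−j can be arranged in (9−j)! ways.
By inclusion–exclusion this is Σ_{j=0}^{9} (−1)^j C(9,j)·(9−j)!.
Computing: 362880 − 362880 + 181440 − 60480 + 15120 − 3024 + 504 − 72 + 9 − 1 = 133496.

133496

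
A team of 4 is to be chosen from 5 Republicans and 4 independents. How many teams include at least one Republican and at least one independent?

120

With no constraint there are C(9,4) = 126 possible selections.
Selections missing a whole group: no Republicans → C(4,4) = 1; no independents → C(5,4) = 5.
Both groups omitted at once is impossible, so 126 − 6 = 120.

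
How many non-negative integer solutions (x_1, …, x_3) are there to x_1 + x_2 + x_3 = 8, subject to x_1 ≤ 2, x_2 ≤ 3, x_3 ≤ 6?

Without the upper bounds there are C(10,2) = 45 ways to split 8 among 3 variables.
Subtract solutions that violate a single cap (substitute x_i' = x_i − (cap_i+1)): x_1 ≥ 3 gives C(7,2) = 21; x_2 ≥ 4 gives C(6,2) = 15; x_3 ≥ 7 gives C(3,2) = 3. Together 39.
Add back pairs where two caps are both exceeded: 3 + 0 + 0 = 3.
By inclusion–exclusion the count is 45 − 39 + 3 = 9.

9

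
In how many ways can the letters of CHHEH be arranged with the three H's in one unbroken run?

Treat the 3 copies of H as a single block. The multiset to arrange is then {HHH, C, E}, 3 items in all.
All 3 items are distinct, so there are (3)! = 6 arrangements.

6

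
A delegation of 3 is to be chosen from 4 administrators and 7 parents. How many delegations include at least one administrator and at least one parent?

126

Total 3-person selections from all 11: C(11,3) = 165.
Selections missing a whole group: no administrators → C(7,3) = 35; no parents → C(4,3) = 4.
Both groups omitted at once is impossible, so 165 − 39 = 126.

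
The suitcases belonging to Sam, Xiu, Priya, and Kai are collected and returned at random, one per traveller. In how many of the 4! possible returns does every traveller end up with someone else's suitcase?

9

Let Aᵢ be the assignments in which traveller i gets their own suitcase. We want the size of the complement of A₁∪…∪A_4.
By inclusion–exclusion this is Σ_{j=0}^{4} (−1)^j C(4,j)·(4−j)!.
Computing: 24 − 24 + 12 − 4 + 1 = 9.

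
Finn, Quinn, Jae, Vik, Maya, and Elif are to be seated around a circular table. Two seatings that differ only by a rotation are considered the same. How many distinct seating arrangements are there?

Seat Finn anywhere (absorbing the rotational symmetry), then permute the other 5: (5)! = 120.

120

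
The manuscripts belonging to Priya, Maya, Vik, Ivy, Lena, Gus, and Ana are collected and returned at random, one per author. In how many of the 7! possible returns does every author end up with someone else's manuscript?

This is the derangement count D_7: permutations of 7 items with no fixed point.
By inclusion–exclusion this is Σ_{j=0}^{7} (−1)^j C(7,j)·(7−j)!.
Computing: 5040 − 5040 + 2520 − 840 + 210 − 42 + 7 − 1 = 1854.

1854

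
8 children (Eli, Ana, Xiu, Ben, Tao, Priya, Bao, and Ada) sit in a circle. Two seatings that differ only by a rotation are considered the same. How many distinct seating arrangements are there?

5040

Seat Eli anywhere (absorbing the rotational symmetry), then permute the other 7: (7)! = 5040.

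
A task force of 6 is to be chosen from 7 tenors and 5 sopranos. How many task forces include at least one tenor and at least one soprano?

Unrestricted: C(12,6) = 924 ways to pick any 6 of the 12.
Selections missing a whole group: no tenors → C(5,6) = 0; no sopranos → C(7,6) = 7.
Both groups omitted at once is impossible, so 924 − 7 = 917.

917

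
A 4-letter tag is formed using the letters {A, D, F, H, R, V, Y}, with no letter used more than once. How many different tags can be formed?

Choose and order 4 of the 7 symbols: the first letter has 7 options, the next 6, then 5, 4.
7 × 6 × 5 × 4 = 840.

840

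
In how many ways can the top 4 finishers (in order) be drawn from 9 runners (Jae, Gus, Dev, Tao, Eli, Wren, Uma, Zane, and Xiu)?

This is an ordered selection of 4 from 9: P(9,4).
That gives 9 × 8 × 7 × 6 = 3024.

3024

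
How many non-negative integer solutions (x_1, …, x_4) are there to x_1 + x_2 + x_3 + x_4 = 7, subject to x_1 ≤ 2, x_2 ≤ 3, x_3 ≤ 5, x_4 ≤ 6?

61

Without the upper bounds there are C(10,3) = 120 ways to split 7 among 4 variables.
Subtract solutions that violate a single cap (substitute x_i' = x_i − (cap_i+1)): x_1 ≥ 3 gives C(7,3) = 35; x_2 ≥ 4 gives C(6,3) = 20; x_3 ≥ 6 gives C(4,3) = 4; x_4 ≥ 7 gives C(3,3) = 1. Together 60.
Add back pairs where two caps are both exceeded: 1 + 0 + 0 + 0 + 0 + 0 = 1.
By inclusion–exclusion the count is 120 − 60 + 1 = 61.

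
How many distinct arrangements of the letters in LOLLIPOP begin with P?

With the first slot taken by P, it remains to arrange the other 7 letters (LOLLIOP).
Those 7 letters have L appearing 3 times and O appearing twice, giving (7)!/(3!·2!) = 420.

420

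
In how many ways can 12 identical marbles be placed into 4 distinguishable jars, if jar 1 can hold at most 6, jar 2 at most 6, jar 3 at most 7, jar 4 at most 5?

By stars and bars, unrestricted non-negative solutions to x_1+…+x_4 = 12 number C(12+3,3) = 455.
Subtract solutions that violate a single cap (substitute x_i' = x_i − (cap_i+1)): x_1 ≥ 7 gives C(8,3) = 56; x_2 ≥ 7 gives C(8,3) = 56; x_3 ≥ 8 gives C(7,3) = 35; x_4 ≥ 6 gives C(9,3) = 84. Together 231.
No two caps can be exceeded simultaneously, so the pair terms are all 0.
By inclusion–exclusion the count is 455 − 231 + 0 = 224.

224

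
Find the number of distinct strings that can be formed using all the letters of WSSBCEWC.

Letter multiplicities in WSSBCEWC: B×1, C×2, E×1, S×2, W×2.
The number of distinct arrangements is 8!/(2!·2!·2!) = 40320/8 = 5040.

5040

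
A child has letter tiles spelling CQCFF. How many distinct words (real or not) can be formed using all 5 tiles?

30

The 5 letters of CQCFF have repeats: C appearing twice and F appearing twice.
Dividing 5! = 120 by 2!·2! = 4 for the repeated letters gives 30.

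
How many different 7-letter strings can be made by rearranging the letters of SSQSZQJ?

420

Letter multiplicities in SSQSZQJ: J×1, Q×2, S×3, Z×1.
Dividing 7! = 5040 by 3!·2! = 12 for the repeated letters gives 420.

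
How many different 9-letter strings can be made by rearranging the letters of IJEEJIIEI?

1260

Letter multiplicities in IJEEJIIEI: E×3, I×4, J×2.
The number of distinct arrangements is 9!/(4!·3!·2!) = 362880/288 = 1260.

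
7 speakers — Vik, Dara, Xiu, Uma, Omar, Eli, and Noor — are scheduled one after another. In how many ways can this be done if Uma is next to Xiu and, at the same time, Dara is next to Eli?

Treat {Uma,Xiu} as one block (2 orders) and {Dara,Eli} as another (2 orders).
That leaves 5 units to arrange: 2 × 2 × 5! = 4 × 120 = 480.

480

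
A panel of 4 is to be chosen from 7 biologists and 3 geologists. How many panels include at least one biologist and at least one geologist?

175

With no constraint there are C(10,4) = 210 possible selections.
Subtract selections that omit an entire group: no biologists → C(3,4) = 0; no geologists → C(7,4) = 35.
Both groups omitted at once is impossible, so 210 − 35 = 175.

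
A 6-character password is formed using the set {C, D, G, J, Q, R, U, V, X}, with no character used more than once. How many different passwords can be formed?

Choose and order 6 of the 9 symbols: the first character has 9 options, the next 8, and so on down to 4.
9 × 8 × 7 × 6 × 5 × 4 = 60480.

60480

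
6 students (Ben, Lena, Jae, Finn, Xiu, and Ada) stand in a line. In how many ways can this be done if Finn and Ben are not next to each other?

Of the 6! = 720 arrangements, those with Finn and Ben adjacent number 2 × 5! = 240 (treat the pair as a block with 2 internal orders).
So 720 − 240 = 480 arrangements keep them apart.

480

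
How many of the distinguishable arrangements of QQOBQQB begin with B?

With the first slot taken by B, it remains to arrange the other 6 letters (QQOQQB).
Those 6 letters have Q appearing 4 times, giving (6)!/(4!) = 30.

30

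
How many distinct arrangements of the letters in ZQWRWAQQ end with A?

Fix A in the last position and arrange the remaining 7 letters.
Those 7 letters have Q appearing 3 times and W appearing twice, giving (7)!/(3!·2!) = 420.

420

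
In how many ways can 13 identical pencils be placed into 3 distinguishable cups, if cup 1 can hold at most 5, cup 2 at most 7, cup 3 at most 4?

Without the upper bounds there are C(15,2) = 105 ways to split 13 among 3 cups.
Subtract solutions that violate a single cap (substitute x_i' = x_i − (cap_i+1)): x_1 ≥ 6 gives C(9,2) = 36; x_2 ≥ 8 gives C(7,2) = 21; x_3 ≥ 5 gives C(10,2) = 45. Together 102.
Add back pairs where two caps are both exceeded: 0 + 6 + 1 = 7.
By inclusion–exclusion the count is 105 − 102 + 7 = 10.

10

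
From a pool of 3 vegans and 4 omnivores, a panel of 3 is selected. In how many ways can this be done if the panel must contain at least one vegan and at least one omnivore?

Unrestricted: C(7,3) = 35 ways to pick any 3 of the 7.
Subtract selections that omit an entire group: no vegans → C(4,3) = 4; no omnivores → C(3,3) = 1.
Both groups omitted at once is impossible, so 35 − 5 = 30.

30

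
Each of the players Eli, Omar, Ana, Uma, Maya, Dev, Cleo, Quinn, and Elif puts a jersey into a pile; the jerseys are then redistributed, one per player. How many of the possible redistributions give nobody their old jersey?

133496

Let Aᵢ be the assignments in which player i gets their old jersey. We want the size of the complement of A₁∪…∪A_9.
By inclusion–exclusion this is Σ_{j=0}^{9} (−1)^j C(9,j)·(9−j)!.
Computing: 362880 − 362880 + 181440 − 60480 + 15120 − 3024 + 504 − 72 + 9 − 1 = 133496.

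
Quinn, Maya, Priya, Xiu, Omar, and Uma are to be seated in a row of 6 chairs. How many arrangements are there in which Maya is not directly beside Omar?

Of the 6! = 720 arrangements, those with Maya and Omar adjacent number 2 × 5! = 240 (treat the pair as a block with 2 internal orders).
Complementary counting: 720 − 240 = 480.

480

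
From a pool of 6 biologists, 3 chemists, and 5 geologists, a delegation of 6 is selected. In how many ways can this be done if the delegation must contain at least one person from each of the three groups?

Unrestricted: C(14,6) = 3003 ways to pick any 6 of the 14.
Selections missing a whole group: no biologists → C(8,6) = 28; no chemists → C(11,6) = 462; no geologists → C(9,6) = 84.
Add back selections omitting two groups (i.e. drawn from a single group): C(6,6) + C(3,6) + C(5,6) = 1.
By inclusion–exclusion: 3003 − 574 + 1 = 2430.

2430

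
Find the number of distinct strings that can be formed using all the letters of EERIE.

20

EERIE has 5 letters with E appearing 3 times.
Dividing 5! = 120 by 3! = 6 for the repeated letters gives 20.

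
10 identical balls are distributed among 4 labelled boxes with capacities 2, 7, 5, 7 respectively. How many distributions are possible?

115

By stars and bars, unrestricted non-negative solutions to x_1+…+x_4 = 10 number C(10+3,3) = 286.
Subtract solutions that violate a single cap (substitute x_i' = x_i − (cap_i+1)): x_1 ≥ 3 gives C(10,3) = 120; x_2 ≥ 8 gives C(5,3) = 10; x_3 ≥ 6 gives C(7,3) = 35; x_4 ≥ 8 gives C(5,3) = 10. Together 175.
Add back pairs where two caps are both exceeded: 0 + 4 + 0 + 0 + 0 + 0 = 4.
By inclusion–exclusion the count is 286 − 175 + 4 = 115.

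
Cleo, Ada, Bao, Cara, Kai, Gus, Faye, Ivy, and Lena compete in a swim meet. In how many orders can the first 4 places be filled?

3024

This is an ordered selection of 4 from 9: P(9,4).
That gives 9 × 8 × 7 × 6 = 3024.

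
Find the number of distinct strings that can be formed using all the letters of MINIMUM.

The 7 letters of MINIMUM have repeats: I appearing twice and M appearing 3 times.
Dividing 7! = 5040 by 3!·2! = 12 for the repeated letters gives 420.

420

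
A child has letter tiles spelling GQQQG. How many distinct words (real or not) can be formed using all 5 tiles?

10

Letter multiplicities in GQQQG: G×2, Q×3.
So there are 5! / (3!·2!) = 10 distinguishable arrangements.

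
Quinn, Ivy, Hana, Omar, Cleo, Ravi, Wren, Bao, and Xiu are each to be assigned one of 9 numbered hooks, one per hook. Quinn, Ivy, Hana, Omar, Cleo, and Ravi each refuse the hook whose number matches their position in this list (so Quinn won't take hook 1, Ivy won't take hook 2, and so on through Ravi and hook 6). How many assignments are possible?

183822

Let Aᵢ (for 1 ≤ i ≤ 6) be the placements that put person i in their forbidden hook. Any j of these fix j positions, leaving (9−j)! ways to fill the rest, and there are C(6,j) ways to pick which j.
By inclusion–exclusion, the number of valid placements is Σ_{j=0}^{6} (−1)^j C(6,j)·(9−j)!.
Computing: 362880 − 241920 + 75600 − 14400 + 1800 − 144 + 6 = 183822.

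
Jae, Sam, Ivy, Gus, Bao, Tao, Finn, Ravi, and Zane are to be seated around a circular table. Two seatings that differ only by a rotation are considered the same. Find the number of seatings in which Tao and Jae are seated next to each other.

10080

Treat {Tao, Jae} as one unit (2 internal orders) and seat the resulting 8 units around the table: (7)! circular arrangements.
So 2 × (7)! = 2 × 5040 = 10080.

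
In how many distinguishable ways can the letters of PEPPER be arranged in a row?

PEPPER has 6 letters with E appearing twice and P appearing 3 times.
Dividing 6! = 720 by 3!·2! = 12 for the repeated letters gives 60.

60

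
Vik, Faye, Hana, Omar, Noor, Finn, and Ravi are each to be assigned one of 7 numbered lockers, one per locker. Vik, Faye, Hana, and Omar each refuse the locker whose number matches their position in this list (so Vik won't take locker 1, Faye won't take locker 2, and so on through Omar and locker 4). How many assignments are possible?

2790

Let Aᵢ (for 1 ≤ i ≤ 4) be the placements that put person i in their forbidden locker. Any j of these fix j positions, leaving (7−j)! ways to fill the rest, and there are C(4,j) ways to pick which j.
By inclusion–exclusion, the number of valid placements is Σ_{j=0}^{4} (−1)^j C(4,j)·(7−j)!.
Computing: 5040 − 2880 + 720 − 96 + 6 = 2790.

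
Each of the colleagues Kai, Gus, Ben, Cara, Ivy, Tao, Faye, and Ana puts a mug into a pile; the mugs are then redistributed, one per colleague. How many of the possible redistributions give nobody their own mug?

Count assignments avoiding every fixed point. For any j of the 8 colleagues fixed to their own mug, the other 8−j can be arranged in (8−j)! ways.
By inclusion–exclusion this is Σ_{j=0}^{8} (−1)^j C(8,j)·(8−j)!.
Computing: 40320 − 40320 + 20160 − 6720 + 1680 − 336 + 56 − 8 + 1 = 14833.

14833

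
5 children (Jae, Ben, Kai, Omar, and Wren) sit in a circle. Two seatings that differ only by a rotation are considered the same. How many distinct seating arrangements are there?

24

Seat Jae anywhere (absorbing the rotational symmetry), then permute the other 4: (4)! = 24.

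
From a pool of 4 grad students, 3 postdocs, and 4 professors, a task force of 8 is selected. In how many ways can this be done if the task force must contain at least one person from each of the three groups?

Total 8-person selections from all 11: C(11,8) = 165.
Subtract selections that omit an entire group: no grad students → C(7,8) = 0; no postdocs → C(8,8) = 1; no professors → C(7,8) = 0.
Add back selections omitting two groups (i.e. drawn from a single group): C(4,8) + C(3,8) + C(4,8) = 0.
By inclusion–exclusion: 165 − 1 + 0 = 164.

164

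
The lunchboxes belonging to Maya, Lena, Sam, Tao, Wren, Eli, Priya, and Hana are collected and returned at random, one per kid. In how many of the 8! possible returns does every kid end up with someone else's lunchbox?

This is the derangement count D_8: permutations of 8 items with no fixed point.
By inclusion–exclusion this is Σ_{j=0}^{8} (−1)^j C(8,j)·(8−j)!.
Computing: 40320 − 40320 + 20160 − 6720 + 1680 − 336 + 56 − 8 + 1 = 14833.

14833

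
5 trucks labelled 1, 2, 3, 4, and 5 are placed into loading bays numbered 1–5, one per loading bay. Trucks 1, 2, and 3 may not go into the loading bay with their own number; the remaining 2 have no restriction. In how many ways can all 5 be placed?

Let Aᵢ (for i ∈ {1, 2, 3}) be the placements that put truck i in its forbidden loading bay. Any j of these fix j positions, leaving (5−j)! ways to fill the rest, and there are C(3,j) ways to pick which j.
By inclusion–exclusion, the number of valid placements is Σ_{j=0}^{3} (−1)^j C(3,j)·(5−j)!.
Computing: 120 − 72 + 18 − 2 = 64.

64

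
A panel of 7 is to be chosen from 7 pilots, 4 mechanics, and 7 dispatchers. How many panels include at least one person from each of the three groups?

Unrestricted: C(18,7) = 31824 ways to pick any 7 of the 18.
Subtract selections that omit an entire group: no pilots → C(11,7) = 330; no mechanics → C(14,7) = 3432; no dispatchers → C(11,7) = 330.
Add back selections omitting two groups (i.e. drawn from a single group): C(7,7) + C(4,7) + C(7,7) = 2.
By inclusion–exclusion: 31824 − 4092 + 2 = 27734.

27734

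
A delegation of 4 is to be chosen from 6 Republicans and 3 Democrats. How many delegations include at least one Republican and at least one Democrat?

Unrestricted: C(9,4) = 126 ways to pick any 4 of the 9.
Selections missing a whole group: no Republicans → C(3,4) = 0; no Democrats → C(6,4) = 15.
Both groups omitted at once is impossible, so 126 − 15 = 111.

111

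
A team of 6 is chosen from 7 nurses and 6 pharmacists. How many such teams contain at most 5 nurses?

Split by how many nurses are chosen (0 through 5).
Sum: C(7,0)·C(6,6) + C(7,1)·C(6,5) + C(7,2)·C(6,4) + C(7,3)·C(6,3) + C(7,4)·C(6,2) + C(7,5)·C(6,1) = 1 + 42 + 315 + 700 + 525 + 126 = 1709.

1709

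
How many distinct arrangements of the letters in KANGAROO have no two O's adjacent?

Total arrangements of KANGAROO: 8!/(2!·2!) = 10080.
Arrangements with the O's together: treat OO as one letter, giving (7)!/(2!) = 2520.
Subtracting, 10080 − 2520 = 7560 arrangements keep the O's apart.

7560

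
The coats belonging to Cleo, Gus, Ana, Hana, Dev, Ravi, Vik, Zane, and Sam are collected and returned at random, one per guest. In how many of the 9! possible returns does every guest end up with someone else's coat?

Count assignments avoiding every fixed point. For any j of the 9 guests fixed to their own coat, the other 9−j can be arranged in (9−j)! ways.
By inclusion–exclusion this is Σ_{j=0}^{9} (−1)^j C(9,j)·(9−j)!.
Computing: 362880 − 362880 + 181440 − 60480 + 15120 − 3024 + 504 − 72 + 9 − 1 = 133496.

133496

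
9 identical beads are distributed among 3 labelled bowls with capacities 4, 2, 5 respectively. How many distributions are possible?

By stars and bars, unrestricted non-negative solutions to x_1+…+x_3 = 9 number C(9+2,2) = 55.
Subtract solutions that violate a single cap (substitute x_i' = x_i − (cap_i+1)): x_1 ≥ 5 gives C(6,2) = 15; x_2 ≥ 3 gives C(8,2) = 28; x_3 ≥ 6 gives C(5,2) = 10. Together 53.
Add back pairs where two caps are both exceeded: 3 + 0 + 1 = 4.
By inclusion–exclusion the count is 55 − 53 + 4 = 6.

6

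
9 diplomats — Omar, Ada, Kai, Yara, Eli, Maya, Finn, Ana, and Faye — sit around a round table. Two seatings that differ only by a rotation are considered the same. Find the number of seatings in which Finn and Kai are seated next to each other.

10080

Glue Finn and Kai into a block (2 internal orders). Seating 8 units around a circle gives (7)! arrangements.
So 2 × (7)! = 2 × 5040 = 10080.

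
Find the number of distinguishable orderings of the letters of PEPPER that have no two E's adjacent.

Total arrangements of PEPPER: 6!/(3!·2!) = 60.
If the two E's are adjacent, glue them into one block, leaving 5 items to arrange: (5)!/(3!) = 20 ways.
Subtracting, 60 − 20 = 40 arrangements keep the E's apart.

40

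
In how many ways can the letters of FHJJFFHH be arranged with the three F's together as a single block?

Treat the 3 copies of F as a single block. The multiset to arrange is then {FFF, H, H, H, J, J}, 6 items in all.
That gives (6)!/(3!·2!) = 60 arrangements.

60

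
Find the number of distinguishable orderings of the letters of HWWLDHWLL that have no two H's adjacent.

There are 9!/(3!·3!·2!) = 5040 arrangements of HWWLDHWLL in total.
If the two H's are adjacent, glue them into one block, leaving 8 items to arrange: (8)!/(3!·3!) = 1120 ways.
Subtracting, 5040 − 1120 = 3920 arrangements keep the H's apart.

3920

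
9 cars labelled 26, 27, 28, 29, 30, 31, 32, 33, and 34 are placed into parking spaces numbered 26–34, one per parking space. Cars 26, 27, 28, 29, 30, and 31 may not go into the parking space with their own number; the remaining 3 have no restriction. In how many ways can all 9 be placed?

183822

Let Aᵢ (for 26 ≤ i ≤ 31) be the placements that put car i in its forbidden parking space. Any j of these fix j positions, leaving (9−j)! ways to fill the rest, and there are C(6,j) ways to pick which j.
By inclusion–exclusion, the number of valid placements is Σ_{j=0}^{6} (−1)^j C(6,j)·(9−j)!.
Computing: 362880 − 241920 + 75600 − 14400 + 1800 − 144 + 6 = 183822.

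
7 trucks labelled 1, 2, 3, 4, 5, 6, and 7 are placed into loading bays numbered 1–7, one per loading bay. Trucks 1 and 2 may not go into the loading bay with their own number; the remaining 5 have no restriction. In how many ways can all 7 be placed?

Let Aᵢ (for i ∈ {1, 2}) be the placements that put truck i in its forbidden loading bay. Any j of these fix j positions, leaving (7−j)! ways to fill the rest, and there are C(2,j) ways to pick which j.
By inclusion–exclusion, the number of valid placements is Σ_{j=0}^{2} (−1)^j C(2,j)·(7−j)!.
Computing: 5040 − 1440 + 120 = 3720.

3720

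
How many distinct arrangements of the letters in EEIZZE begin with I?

10

With the first slot taken by I, it remains to arrange the other 5 letters (EEZZE).
Those 5 letters have E appearing 3 times and Z appearing twice, giving (5)!/(3!·2!) = 10.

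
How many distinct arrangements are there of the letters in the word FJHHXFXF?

1680

FJHHXFXF has 8 letters with F appearing 3 times, H appearing twice, and X appearing twice.
Dividing 8! = 40320 by 3!·2!·2! = 24 for the repeated letters gives 1680.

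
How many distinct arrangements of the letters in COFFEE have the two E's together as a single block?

60

Treat the 2 copies of E as a single block. The multiset to arrange is then {EE, C, F, F, O}, 5 items in all.
That gives (5)!/(2!) = 60 arrangements.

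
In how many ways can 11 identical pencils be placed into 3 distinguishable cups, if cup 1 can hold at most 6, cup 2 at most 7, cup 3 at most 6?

Without the upper bounds there are C(13,2) = 78 ways to split 11 among 3 cups.
Subtract solutions that violate a single cap (substitute x_i' = x_i − (cap_i+1)): x_1 ≥ 7 gives C(6,2) = 15; x_2 ≥ 8 gives C(5,2) = 10; x_3 ≥ 7 gives C(6,2) = 15. Together 40.
No two caps can be exceeded simultaneously, so the pair terms are all 0.
By inclusion–exclusion the count is 78 − 40 + 0 = 38.

38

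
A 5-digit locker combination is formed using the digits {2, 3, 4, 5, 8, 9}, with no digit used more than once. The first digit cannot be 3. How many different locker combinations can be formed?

The first digit has 6−1 = 5 choices (anything except 3).
The remaining 4 digits are filled from the other 5 symbols without repetition: 5 × 4 × 3 × 2 = 120.
Total: 5 × 120 = 600.

600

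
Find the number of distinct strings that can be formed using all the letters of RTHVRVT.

630

The 7 letters of RTHVRVT have repeats: R appearing twice, T appearing twice, and V appearing twice.
So there are 7! / (2!·2!·2!) = 630 distinguishable arrangements.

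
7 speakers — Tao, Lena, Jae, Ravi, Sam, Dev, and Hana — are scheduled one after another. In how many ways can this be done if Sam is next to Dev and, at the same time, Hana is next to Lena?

Treat {Sam,Dev} as one block (2 orders) and {Hana,Lena} as another (2 orders).
That leaves 5 units to arrange: 2 × 2 × 5! = 4 × 120 = 480.

480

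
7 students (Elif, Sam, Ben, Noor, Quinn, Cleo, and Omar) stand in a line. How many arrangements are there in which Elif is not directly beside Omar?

3600

Of the 7! = 5040 arrangements, those with Elif and Omar adjacent number 2 × 6! = 1440 (treat the pair as a block with 2 internal orders).
So 5040 − 1440 = 3600 arrangements keep them apart.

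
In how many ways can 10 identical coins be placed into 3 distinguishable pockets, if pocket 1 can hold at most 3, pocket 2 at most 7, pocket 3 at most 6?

Ignoring the caps, the number of non-negative solutions to x_1+…+x_3 = 10 is C(12,2) = 66.
Subtract solutions that violate a single cap (substitute x_i' = x_i − (cap_i+1)): x_1 ≥ 4 gives C(8,2) = 28; x_2 ≥ 8 gives C(4,2) = 6; x_3 ≥ 7 gives C(5,2) = 10. Together 44.
No two caps can be exceeded simultaneously, so the pair terms are all 0.
By inclusion–exclusion the count is 66 − 44 + 0 = 22.

22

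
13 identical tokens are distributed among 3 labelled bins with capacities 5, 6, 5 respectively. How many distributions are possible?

Ignoring the caps, the number of non-negative solutions to x_1+…+x_3 = 13 is C(15,2) = 105.
Subtract solutions that violate a single cap (substitute x_i' = x_i − (cap_i+1)): x_1 ≥ 6 gives C(9,2) = 36; x_2 ≥ 7 gives C(8,2) = 28; x_3 ≥ 6 gives C(9,2) = 36. Together 100.
Add back pairs where two caps are both exceeded: 1 + 3 + 1 = 5.
By inclusion–exclusion the count is 105 − 100 + 5 = 10.

10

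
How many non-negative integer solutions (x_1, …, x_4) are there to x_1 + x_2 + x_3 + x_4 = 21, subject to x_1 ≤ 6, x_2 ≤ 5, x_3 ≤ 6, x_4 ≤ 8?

35

Without the upper bounds there are C(24,3) = 2024 ways to split 21 among 4 variables.
Subtract solutions that violate a single cap (substitute x_i' = x_i − (cap_i+1)): x_1 ≥ 7 gives C(17,3) = 680; x_2 ≥ 6 gives C(18,3) = 816; x_3 ≥ 7 gives C(17,3) = 680; x_4 ≥ 9 gives C(15,3) = 455. Together 2631.
Add back pairs where two caps are both exceeded: 165 + 120 + 56 + 165 + 84 + 56 = 646.
Subtract triples: 4 + 0 + 0 + 0 = 4.
By inclusion–exclusion the count is 2024 − 2631 + 646 − 4 = 35.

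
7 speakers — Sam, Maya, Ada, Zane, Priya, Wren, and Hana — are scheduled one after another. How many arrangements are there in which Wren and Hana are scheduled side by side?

1440

Glue Wren and Hana into one block (2 internal orders), leaving 6 units to arrange in a row.
So the count is 2·(6)! = 1440.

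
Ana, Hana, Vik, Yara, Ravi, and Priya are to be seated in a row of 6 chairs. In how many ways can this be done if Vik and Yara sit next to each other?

Place the 4 others and the Vik-Yara pair as 5 objects in a line; the pair has 2 internal arrangements.
That gives 2 × 5! = 2 × 120 = 240.

240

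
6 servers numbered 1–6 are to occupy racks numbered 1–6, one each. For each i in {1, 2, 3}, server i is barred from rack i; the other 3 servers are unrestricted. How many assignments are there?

426

Let Aᵢ (for i ∈ {1, 2, 3}) be the placements that put server i in its forbidden rack. Any j of these fix j positions, leaving (6−j)! ways to fill the rest, and there are C(3,j) ways to pick which j.
By inclusion–exclusion, the number of valid placements is Σ_{j=0}^{3} (−1)^j C(3,j)·(6−j)!.
Computing: 720 − 360 + 72 − 6 = 426.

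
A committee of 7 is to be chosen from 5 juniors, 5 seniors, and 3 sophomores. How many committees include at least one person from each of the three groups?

Unrestricted: C(13,7) = 1716 ways to pick any 7 of the 13.
Selections missing a whole group: no juniors → C(8,7) = 8; no seniors → C(8,7) = 8; no sophomores → C(10,7) = 120.
Add back selections omitting two groups (i.e. drawn from a single group): C(5,7) + C(5,7) + C(3,7) = 0.
By inclusion–exclusion: 1716 − 136 + 0 = 1580.

1580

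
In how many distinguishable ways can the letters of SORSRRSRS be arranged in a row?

Letter multiplicities in SORSRRSRS: O×1, R×4, S×4.
The number of distinct arrangements is 9!/(4!·4!) = 362880/576 = 630.

630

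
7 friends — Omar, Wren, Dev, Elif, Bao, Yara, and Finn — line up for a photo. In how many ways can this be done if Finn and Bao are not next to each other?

3600

Of the 7! = 5040 arrangements, those with Finn and Bao adjacent number 2 × 6! = 1440 (treat the pair as a block with 2 internal orders).
So 5040 − 1440 = 3600 arrangements keep them apart.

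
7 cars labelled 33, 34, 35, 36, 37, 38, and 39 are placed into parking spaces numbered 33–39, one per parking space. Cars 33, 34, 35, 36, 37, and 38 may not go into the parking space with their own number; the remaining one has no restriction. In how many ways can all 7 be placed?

Let Aᵢ (for 33 ≤ i ≤ 38) be the placements that put car i in its forbidden parking space. Any j of these fix j positions, leaving (7−j)! ways to fill the rest, and there are C(6,j) ways to pick which j.
By inclusion–exclusion, the number of valid placements is Σ_{j=0}^{6} (−1)^j C(6,j)·(7−j)!.
Computing: 5040 − 4320 + 1800 − 480 + 90 − 12 + 1 = 2119.

2119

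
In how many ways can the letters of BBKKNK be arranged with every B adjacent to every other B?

20

Treat the 2 copies of B as a single block. The multiset to arrange is then {BB, K, K, K, N}, 5 items in all.
That gives (5)!/(3!) = 20 arrangements.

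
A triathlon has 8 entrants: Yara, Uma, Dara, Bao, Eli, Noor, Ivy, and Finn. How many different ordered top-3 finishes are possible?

336

This is an ordered selection of 3 from 8: P(8,3).
That gives 8 × 7 × 6 = 336.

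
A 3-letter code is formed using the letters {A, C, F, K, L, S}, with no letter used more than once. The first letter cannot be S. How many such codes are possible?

100

The first letter has 6−1 = 5 choices (anything except S).
The remaining 2 letters are filled from the other 5 symbols without repetition: 5 × 4 = 20.
Total: 5 × 20 = 100.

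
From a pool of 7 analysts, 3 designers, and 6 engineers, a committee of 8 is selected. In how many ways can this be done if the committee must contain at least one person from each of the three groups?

With no constraint there are C(16,8) = 12870 possible selections.
Subtract selections that omit an entire group: no analysts → C(9,8) = 9; no designers → C(13,8) = 1287; no engineers → C(10,8) = 45.
Add back selections omitting two groups (i.e. drawn from a single group): C(7,8) + C(3,8) + C(6,8) = 0.
By inclusion–exclusion: 12870 − 1341 + 0 = 11529.

11529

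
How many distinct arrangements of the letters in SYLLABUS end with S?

2520

Fix S in the last position and arrange the remaining 7 letters.
Those 7 letters have L appearing twice, giving (7)!/(2!) = 2520.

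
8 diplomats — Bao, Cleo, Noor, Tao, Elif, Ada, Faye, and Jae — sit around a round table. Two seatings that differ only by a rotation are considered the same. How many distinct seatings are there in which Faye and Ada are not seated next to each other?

3600

All circular seatings of 8 people number (7)! = 5040.
Seatings with Faye beside Ada: treat them as a block with 2 internal orders, giving 2 × (6)! = 1440.
Subtracting, 5040 − 1440 = 3600.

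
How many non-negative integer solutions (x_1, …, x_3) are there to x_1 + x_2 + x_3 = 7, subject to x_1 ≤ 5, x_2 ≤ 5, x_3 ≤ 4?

24

Ignoring the caps, the number of non-negative solutions to x_1+…+x_3 = 7 is C(9,2) = 36.
Subtract solutions that violate a single cap (substitute x_i' = x_i − (cap_i+1)): x_1 ≥ 6 gives C(3,2) = 3; x_2 ≥ 6 gives C(3,2) = 3; x_3 ≥ 5 gives C(4,2) = 6. Together 12.
No two caps can be exceeded simultaneously, so the pair terms are all 0.
By inclusion–exclusion the count is 36 − 12 + 0 = 24.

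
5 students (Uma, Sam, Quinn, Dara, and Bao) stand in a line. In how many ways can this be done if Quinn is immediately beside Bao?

48

Place the 3 others and the Quinn-Bao pair as 4 objects in a line; the pair has 2 internal arrangements.
That gives 2 × 4! = 2 × 24 = 48.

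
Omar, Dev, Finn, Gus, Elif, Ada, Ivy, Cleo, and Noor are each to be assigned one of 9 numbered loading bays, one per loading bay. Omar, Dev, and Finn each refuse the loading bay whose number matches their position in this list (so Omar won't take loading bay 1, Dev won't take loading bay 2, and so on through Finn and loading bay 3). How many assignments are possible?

Let Aᵢ (for i ∈ {1, 2, 3}) be the placements that put person i in their forbidden loading bay. Any j of these fix j positions, leaving (9−j)! ways to fill the rest, and there are C(3,j) ways to pick which j.
By inclusion–exclusion, the number of valid placements is Σ_{j=0}^{3} (−1)^j C(3,j)·(9−j)!.
Computing: 362880 − 120960 + 15120 − 720 = 256320.

256320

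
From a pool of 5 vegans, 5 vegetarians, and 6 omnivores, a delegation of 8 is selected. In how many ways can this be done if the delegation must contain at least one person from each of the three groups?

12495

Total 8-person selections from all 16: C(16,8) = 12870.
Selections missing a whole group: no vegans → C(11,8) = 165; no vegetarians → C(11,8) = 165; no omnivores → C(10,8) = 45.
Add back selections omitting two groups (i.e. drawn from a single group): C(5,8) + C(5,8) + C(6,8) = 0.
By inclusion–exclusion: 12870 − 375 + 0 = 12495.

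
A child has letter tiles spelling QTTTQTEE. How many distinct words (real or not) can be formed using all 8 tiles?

420

The 8 letters of QTTTQTEE have repeats: E appearing twice, Q appearing twice, and T appearing 4 times.
The number of distinct arrangements is 8!/(4!·2!·2!) = 40320/96 = 420.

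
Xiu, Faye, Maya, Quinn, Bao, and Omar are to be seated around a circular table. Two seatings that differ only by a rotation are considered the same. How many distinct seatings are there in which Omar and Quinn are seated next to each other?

48

Glue Omar and Quinn into a block (2 internal orders). Seating 5 units around a circle gives (4)! arrangements.
So 2 × (4)! = 2 × 24 = 48.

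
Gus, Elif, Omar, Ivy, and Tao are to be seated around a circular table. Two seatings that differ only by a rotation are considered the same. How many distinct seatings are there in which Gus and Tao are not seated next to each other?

12

All circular seatings of 5 people number (4)! = 24.
Those with Gus next to Tao: fuse the pair into one unit and seat 4 units around a circle — 2·(3)! = 12.
Subtracting, 24 − 12 = 12.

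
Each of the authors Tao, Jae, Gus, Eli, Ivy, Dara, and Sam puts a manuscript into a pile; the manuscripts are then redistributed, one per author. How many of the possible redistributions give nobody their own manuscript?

1854

Count assignments avoiding every fixed point. For any j of the 7 authors fixed to their own manuscript, the other 7−j can be arranged in (7−j)! ways.
By inclusion–exclusion this is Σ_{j=0}^{7} (−1)^j C(7,j)·(7−j)!.
Computing: 5040 − 5040 + 2520 − 840 + 210 − 42 + 7 − 1 = 1854.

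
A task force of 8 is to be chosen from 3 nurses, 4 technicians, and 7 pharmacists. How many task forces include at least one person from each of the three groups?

2793

Unrestricted: C(14,8) = 3003 ways to pick any 8 of the 14.
Selections missing a whole group: no nurses → C(11,8) = 165; no technicians → C(10,8) = 45; no pharmacists → C(7,8) = 0.
Add back selections omitting two groups (i.e. drawn from a single group): C(3,8) + C(4,8) + C(7,8) = 0.
By inclusion–exclusion: 3003 − 210 + 0 = 2793.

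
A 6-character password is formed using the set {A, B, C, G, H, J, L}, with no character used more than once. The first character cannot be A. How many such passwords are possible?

The first character has 7−1 = 6 choices (anything except A).
The remaining 5 characters are filled from the other 6 symbols without repetition: 6 × 5 × 4 × 3 × 2 = 720.
Total: 6 × 720 = 4320.

4320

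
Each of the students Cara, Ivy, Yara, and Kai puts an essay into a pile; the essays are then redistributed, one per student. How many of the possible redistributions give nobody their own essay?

9

Count assignments avoiding every fixed point. For any j of the 4 students fixed to their own essay, the other 4−j can be arranged in (4−j)! ways.
By inclusion–exclusion this is Σ_{j=0}^{4} (−1)^j C(4,j)·(4−j)!.
Computing: 24 − 24 + 12 − 4 + 1 = 9.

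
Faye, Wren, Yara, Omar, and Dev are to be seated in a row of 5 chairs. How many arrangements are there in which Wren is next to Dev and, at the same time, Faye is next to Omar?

Treat {Wren,Dev} as one block (2 orders) and {Faye,Omar} as another (2 orders).
That leaves 3 units to arrange: 2 × 2 × 3! = 4 × 6 = 24.

24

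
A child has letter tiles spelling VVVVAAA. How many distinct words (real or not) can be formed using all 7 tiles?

Letter multiplicities in VVVVAAA: A×3, V×4.
The number of distinct arrangements is 7!/(4!·3!) = 5040/144 = 35.

35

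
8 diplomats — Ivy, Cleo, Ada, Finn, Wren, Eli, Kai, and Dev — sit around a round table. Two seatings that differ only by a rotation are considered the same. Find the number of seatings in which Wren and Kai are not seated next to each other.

3600

Without the restriction there are (7)! = 5040 seatings.
Those with Wren next to Kai: fuse the pair into one unit and seat 7 units around a circle — 2·(6)! = 1440.
Subtracting, 5040 − 1440 = 3600.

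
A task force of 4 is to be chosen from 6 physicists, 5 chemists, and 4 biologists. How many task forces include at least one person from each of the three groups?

Total 4-person selections from all 15: C(15,4) = 1365.
Subtract selections that omit an entire group: no physicists → C(9,4) = 126; no chemists → C(10,4) = 210; no biologists → C(11,4) = 330.
Add back selections omitting two groups (i.e. drawn from a single group): C(6,4) + C(5,4) + C(4,4) = 21.
By inclusion–exclusion: 1365 − 666 + 21 = 720.

720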